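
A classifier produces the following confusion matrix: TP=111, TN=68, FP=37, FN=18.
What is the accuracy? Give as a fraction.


Accuracy = (TP + TN) / (TP + TN + FP + FN) = (111 + 68) / 234 = 179/234.

179/234


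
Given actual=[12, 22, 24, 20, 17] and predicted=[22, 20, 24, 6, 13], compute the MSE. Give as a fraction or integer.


MSE = (1/5) * ((12-22)^2=100 + (22-20)^2=4 + (24-24)^2=0 + (20-6)^2=196 + (17-13)^2=16). Sum = 316. MSE = 316/5.

316/5


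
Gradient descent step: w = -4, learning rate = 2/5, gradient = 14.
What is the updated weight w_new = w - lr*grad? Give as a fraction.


w_new = -4 - 2/5 * 14 = -4 - 28/5 = -48/5.

-48/5


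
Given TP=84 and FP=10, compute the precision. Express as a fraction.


Precision = TP / (TP + FP) = 84 / 94 = 42/47.

42/47


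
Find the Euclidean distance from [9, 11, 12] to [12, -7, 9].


d = sqrt(sum of squared differences). (9-12)^2=9, (11--7)^2=324, (12-9)^2=9. Sum = 342.

sqrt(342)


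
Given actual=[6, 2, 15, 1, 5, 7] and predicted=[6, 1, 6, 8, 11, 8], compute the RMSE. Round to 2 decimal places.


MSE = 28.0000. RMSE = sqrt(28.0000) = 5.29.

5.29


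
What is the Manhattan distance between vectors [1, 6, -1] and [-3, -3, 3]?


d = sum of absolute differences: |1--3|=4 + |6--3|=9 + |-1-3|=4 = 17.

17


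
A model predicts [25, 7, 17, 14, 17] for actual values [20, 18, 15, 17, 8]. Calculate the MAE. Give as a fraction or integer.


MAE = (1/5) * (|20-25|=5 + |18-7|=11 + |15-17|=2 + |17-14|=3 + |8-17|=9). Sum = 30. MAE = 6.

6


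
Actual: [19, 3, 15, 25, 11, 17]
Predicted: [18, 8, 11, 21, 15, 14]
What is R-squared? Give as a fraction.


Mean(y) = 15. SS_res = 83. SS_tot = 280. R^2 = 1 - 83/(280) = 197/280.

197/280


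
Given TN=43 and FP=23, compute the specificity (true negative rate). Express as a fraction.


Specificity = TN / (TN + FP) = 43 / 66 = 43/66.

43/66


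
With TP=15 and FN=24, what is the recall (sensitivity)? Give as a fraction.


Recall = TP / (TP + FN) = 15 / 39 = 5/13.

5/13


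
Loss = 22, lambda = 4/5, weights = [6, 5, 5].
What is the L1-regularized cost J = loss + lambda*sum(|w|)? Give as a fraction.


L1 norm = sum(|w|) = 16. J = 22 + 4/5 * 16 = 174/5.

174/5


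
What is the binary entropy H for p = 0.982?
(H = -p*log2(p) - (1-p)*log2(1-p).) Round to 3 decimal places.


H = -0.982*log2(0.982) - 0.018*log2(0.018) = 0.130.

0.130


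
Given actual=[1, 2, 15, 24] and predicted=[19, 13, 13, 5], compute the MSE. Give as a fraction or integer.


MSE = (1/4) * ((1-19)^2=324 + (2-13)^2=121 + (15-13)^2=4 + (24-5)^2=361). Sum = 810. MSE = 405/2.

405/2


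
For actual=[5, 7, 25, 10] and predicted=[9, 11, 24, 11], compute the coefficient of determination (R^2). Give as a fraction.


Mean(y) = 47/4. SS_res = 34. SS_tot = 987/4. R^2 = 1 - 34/(987/4) = 851/987.

851/987


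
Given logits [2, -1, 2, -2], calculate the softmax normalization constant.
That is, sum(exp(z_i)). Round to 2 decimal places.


Denom = e^2=7.3891 + e^-1=0.3679 + e^2=7.3891 + e^-2=0.1353. Sum = 15.2814, which rounds to 15.28.

15.28


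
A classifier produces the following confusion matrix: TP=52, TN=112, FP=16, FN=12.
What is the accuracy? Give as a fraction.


Accuracy = (TP + TN) / (TP + TN + FP + FN) = (52 + 112) / 192 = 41/48.

41/48


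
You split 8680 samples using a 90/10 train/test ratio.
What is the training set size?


Test set = 8680 * 10% = 868. Training set = 8680 - 868 = 7812.

7812


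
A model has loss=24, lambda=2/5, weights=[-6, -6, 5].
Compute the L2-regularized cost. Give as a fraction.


L2 sq norm = sum(w^2) = 97. J = 24 + 2/5 * 97 = 314/5.

314/5


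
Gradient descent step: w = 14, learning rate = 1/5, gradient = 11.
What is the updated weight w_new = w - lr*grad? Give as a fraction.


w_new = 14 - 1/5 * 11 = 14 - 11/5 = 59/5.

59/5


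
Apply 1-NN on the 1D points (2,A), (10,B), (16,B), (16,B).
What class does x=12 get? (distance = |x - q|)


Distances: |2-12|=10, |10-12|=2, |16-12|=4, |16-12|=4. 1 nearest: (10,B). Counts: {'B': 1}. Majority class: B.

B


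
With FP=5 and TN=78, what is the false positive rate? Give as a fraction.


FPR = FP / (FP + TN) = 5 / 83 = 5/83.

5/83


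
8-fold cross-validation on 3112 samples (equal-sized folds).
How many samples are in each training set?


Each validation fold has 3112/8 = 389 samples. Training set = 3112 - 389 = 2723.

2723


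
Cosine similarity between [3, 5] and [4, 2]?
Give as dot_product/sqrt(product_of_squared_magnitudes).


dot = 22. |a|^2 = 34, |b|^2 = 20. cos = 22/sqrt(680).

22/sqrt(680)


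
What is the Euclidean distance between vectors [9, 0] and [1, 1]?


d = sqrt(sum of squared differences). (9-1)^2=64, (0-1)^2=1. Sum = 65.

sqrt(65)


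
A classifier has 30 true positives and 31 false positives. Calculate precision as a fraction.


Precision = TP / (TP + FP) = 30 / 61 = 30/61.

30/61


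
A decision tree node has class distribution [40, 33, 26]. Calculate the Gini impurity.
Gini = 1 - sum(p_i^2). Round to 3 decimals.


Total = 99. Proportions: 40/99, 33/99, 26/99. sum(p_i^2) = 0.3433. Gini = 1 - 0.3433 = 0.6567, which rounds to 0.657.

0.657


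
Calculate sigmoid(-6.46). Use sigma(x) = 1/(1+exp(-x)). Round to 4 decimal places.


sigma(-6.46) = 1/(1+e^(6.46)) = 1/(1+639.061057) = 1/640.061057 = 0.0016.

0.0016


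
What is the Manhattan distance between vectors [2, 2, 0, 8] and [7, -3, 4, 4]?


d = sum of absolute differences: |2-7|=5 + |2--3|=5 + |0-4|=4 + |8-4|=4 = 18.

18


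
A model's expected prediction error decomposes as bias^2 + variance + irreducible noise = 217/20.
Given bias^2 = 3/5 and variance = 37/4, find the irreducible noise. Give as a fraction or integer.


Total error = bias^2 + variance + irreducible noise. So irreducible noise = 217/20 - 3/5 - 37/4 = 1.

1


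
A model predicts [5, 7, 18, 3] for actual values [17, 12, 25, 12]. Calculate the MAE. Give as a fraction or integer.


MAE = (1/4) * (|17-5|=12 + |12-7|=5 + |25-18|=7 + |12-3|=9). Sum = 33. MAE = 33/4.

33/4


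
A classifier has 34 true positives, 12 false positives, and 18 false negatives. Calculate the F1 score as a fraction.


Precision = 34/46 = 17/23. Recall = 34/52 = 17/26. F1 = 2*P*R/(P+R) = 34/49.

34/49


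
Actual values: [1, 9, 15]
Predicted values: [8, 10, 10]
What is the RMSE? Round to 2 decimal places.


MSE = 25.0000. RMSE = sqrt(25.0000) = 5.00.

5.00


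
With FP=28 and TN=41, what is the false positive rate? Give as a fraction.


FPR = FP / (FP + TN) = 28 / 69 = 28/69.

28/69


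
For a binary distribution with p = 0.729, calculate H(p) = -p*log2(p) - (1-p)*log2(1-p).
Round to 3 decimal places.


H = -0.729*log2(0.729) - 0.271*log2(0.271) = 0.843.

0.843


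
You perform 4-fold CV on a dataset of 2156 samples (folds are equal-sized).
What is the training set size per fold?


Each validation fold has 2156/4 = 539 samples. Training set = 2156 - 539 = 1617.

1617


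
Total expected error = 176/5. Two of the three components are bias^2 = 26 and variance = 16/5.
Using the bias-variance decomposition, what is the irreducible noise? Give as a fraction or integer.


Total error = bias^2 + variance + irreducible noise. So irreducible noise = 176/5 - 26 - 16/5 = 6.

6


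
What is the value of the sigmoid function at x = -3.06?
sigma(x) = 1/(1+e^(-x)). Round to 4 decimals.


sigma(-3.06) = 1/(1+e^(3.06)) = 1/(1+21.327557) = 1/22.327557 = 0.0448.

0.0448


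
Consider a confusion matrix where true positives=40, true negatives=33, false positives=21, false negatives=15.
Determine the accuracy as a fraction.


Accuracy = (TP + TN) / (TP + TN + FP + FN) = (40 + 33) / 109 = 73/109.

73/109


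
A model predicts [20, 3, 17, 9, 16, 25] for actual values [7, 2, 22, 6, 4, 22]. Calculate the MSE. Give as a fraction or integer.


MSE = (1/6) * ((7-20)^2=169 + (2-3)^2=1 + (22-17)^2=25 + (6-9)^2=9 + (4-16)^2=144 + (22-25)^2=9). Sum = 357. MSE = 119/2.

119/2


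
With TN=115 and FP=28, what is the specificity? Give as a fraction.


Specificity = TN / (TN + FP) = 115 / 143 = 115/143.

115/143


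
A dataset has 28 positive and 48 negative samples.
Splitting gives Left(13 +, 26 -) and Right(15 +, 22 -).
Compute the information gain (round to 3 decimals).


H(parent) = 0.9495. H(left) = 0.9183, H(right) = 0.9740. Weighted = (39/76)*0.9183 + (37/76)*0.9740 = 0.9454. IG = 0.9495 - 0.9454 = 0.0041, which rounds to 0.004.

0.004


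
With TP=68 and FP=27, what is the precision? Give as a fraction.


Precision = TP / (TP + FP) = 68 / 95 = 68/95.

68/95


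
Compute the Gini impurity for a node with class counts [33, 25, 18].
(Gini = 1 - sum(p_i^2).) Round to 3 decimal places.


Total = 76. Proportions: 33/76, 25/76, 18/76. sum(p_i^2) = 0.3528. Gini = 1 - 0.3528 = 0.6472, which rounds to 0.647.

0.647


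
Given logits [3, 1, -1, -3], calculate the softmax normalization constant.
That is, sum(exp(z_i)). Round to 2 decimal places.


Denom = e^3=20.0855 + e^1=2.7183 + e^-1=0.3679 + e^-3=0.0498. Sum = 23.2215, which rounds to 23.22.

23.22


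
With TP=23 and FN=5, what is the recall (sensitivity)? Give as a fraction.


Recall = TP / (TP + FN) = 23 / 28 = 23/28.

23/28


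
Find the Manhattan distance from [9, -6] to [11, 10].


d = sum of absolute differences: |9-11|=2 + |-6-10|=16 = 18.

18


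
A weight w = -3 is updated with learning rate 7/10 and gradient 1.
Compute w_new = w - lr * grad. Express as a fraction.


w_new = -3 - 7/10 * 1 = -3 - 7/10 = -37/10.

-37/10


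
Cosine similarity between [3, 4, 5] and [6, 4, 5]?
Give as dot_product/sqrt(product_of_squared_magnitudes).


dot = 59. |a|^2 = 50, |b|^2 = 77. cos = 59/sqrt(3850).

59/sqrt(3850)


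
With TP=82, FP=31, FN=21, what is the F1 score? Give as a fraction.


Precision = 82/113 = 82/113. Recall = 82/103 = 82/103. F1 = 2*P*R/(P+R) = 41/54.

41/54


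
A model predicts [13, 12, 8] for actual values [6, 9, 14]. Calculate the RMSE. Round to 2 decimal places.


MSE = 31.3333. RMSE = sqrt(31.3333) = 5.60.

5.60


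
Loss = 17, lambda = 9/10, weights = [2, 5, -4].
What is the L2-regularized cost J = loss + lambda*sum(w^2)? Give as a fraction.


L2 sq norm = sum(w^2) = 45. J = 17 + 9/10 * 45 = 115/2.

115/2


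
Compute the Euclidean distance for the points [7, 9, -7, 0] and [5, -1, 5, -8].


d = sqrt(sum of squared differences). (7-5)^2=4, (9--1)^2=100, (-7-5)^2=144, (0--8)^2=64. Sum = 312.

sqrt(312)


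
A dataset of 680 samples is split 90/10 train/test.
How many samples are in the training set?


Test set = 680 * 10% = 68. Training set = 680 - 68 = 612.

612


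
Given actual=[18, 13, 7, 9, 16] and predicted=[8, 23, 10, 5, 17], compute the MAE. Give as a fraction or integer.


MAE = (1/5) * (|18-8|=10 + |13-23|=10 + |7-10|=3 + |9-5|=4 + |16-17|=1). Sum = 28. MAE = 28/5.

28/5


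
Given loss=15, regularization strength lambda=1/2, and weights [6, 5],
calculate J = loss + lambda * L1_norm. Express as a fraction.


L1 norm = sum(|w|) = 11. J = 15 + 1/2 * 11 = 41/2.

41/2


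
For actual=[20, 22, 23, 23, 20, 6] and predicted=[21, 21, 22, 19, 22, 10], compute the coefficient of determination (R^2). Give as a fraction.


Mean(y) = 19. SS_res = 39. SS_tot = 212. R^2 = 1 - 39/(212) = 173/212.

173/212


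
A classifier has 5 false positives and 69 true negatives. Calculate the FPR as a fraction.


FPR = FP / (FP + TN) = 5 / 74 = 5/74.

5/74


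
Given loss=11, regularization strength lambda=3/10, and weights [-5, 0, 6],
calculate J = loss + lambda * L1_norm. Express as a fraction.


L1 norm = sum(|w|) = 11. J = 11 + 3/10 * 11 = 143/10.

143/10


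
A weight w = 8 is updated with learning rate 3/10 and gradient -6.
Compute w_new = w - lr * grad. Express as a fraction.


w_new = 8 - 3/10 * -6 = 8 - -9/5 = 49/5.

49/5


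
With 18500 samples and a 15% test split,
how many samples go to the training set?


Test set = 18500 * 15% = 2775. Training set = 18500 - 2775 = 15725.

15725


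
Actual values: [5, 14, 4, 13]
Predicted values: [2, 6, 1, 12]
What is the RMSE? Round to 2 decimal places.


MSE = 20.7500. RMSE = sqrt(20.7500) = 4.56.

4.56


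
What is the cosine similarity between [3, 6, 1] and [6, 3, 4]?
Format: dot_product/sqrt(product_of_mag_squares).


dot = 40. |a|^2 = 46, |b|^2 = 61. cos = 40/sqrt(2806).

40/sqrt(2806)


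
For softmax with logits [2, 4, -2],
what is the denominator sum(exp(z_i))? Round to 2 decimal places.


Denom = e^2=7.3891 + e^4=54.5982 + e^-2=0.1353. Sum = 62.1226, which rounds to 62.12.

62.12


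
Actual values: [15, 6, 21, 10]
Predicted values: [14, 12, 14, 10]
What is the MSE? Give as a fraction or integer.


MSE = (1/4) * ((15-14)^2=1 + (6-12)^2=36 + (21-14)^2=49 + (10-10)^2=0). Sum = 86. MSE = 43/2.

43/2


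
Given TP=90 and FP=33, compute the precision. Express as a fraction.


Precision = TP / (TP + FP) = 90 / 123 = 30/41.

30/41


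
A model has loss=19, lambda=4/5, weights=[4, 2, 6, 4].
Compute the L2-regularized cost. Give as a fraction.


L2 sq norm = sum(w^2) = 72. J = 19 + 4/5 * 72 = 383/5.

383/5


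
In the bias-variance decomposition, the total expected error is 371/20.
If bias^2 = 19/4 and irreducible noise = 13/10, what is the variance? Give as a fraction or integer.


Total error = bias^2 + variance + irreducible noise. So variance = 371/20 - 19/4 - 13/10 = 25/2.

25/2


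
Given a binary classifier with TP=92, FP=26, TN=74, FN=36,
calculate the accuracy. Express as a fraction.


Accuracy = (TP + TN) / (TP + TN + FP + FN) = (92 + 74) / 228 = 83/114.

83/114


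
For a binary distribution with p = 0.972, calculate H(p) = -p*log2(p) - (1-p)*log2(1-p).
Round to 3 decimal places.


H = -0.972*log2(0.972) - 0.028*log2(0.028) = 0.184.

0.184


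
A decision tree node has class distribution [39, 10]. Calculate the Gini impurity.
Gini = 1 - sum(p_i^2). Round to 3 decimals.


Total = 49. Proportions: 39/49, 10/49. sum(p_i^2) = 0.6751. Gini = 1 - 0.6751 = 0.3249, which rounds to 0.325.

0.325


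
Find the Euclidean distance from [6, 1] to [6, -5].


d = sqrt(sum of squared differences). (6-6)^2=0, (1--5)^2=36. Sum = 36.

6


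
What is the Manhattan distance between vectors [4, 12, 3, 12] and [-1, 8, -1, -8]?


d = sum of absolute differences: |4--1|=5 + |12-8|=4 + |3--1|=4 + |12--8|=20 = 33.

33


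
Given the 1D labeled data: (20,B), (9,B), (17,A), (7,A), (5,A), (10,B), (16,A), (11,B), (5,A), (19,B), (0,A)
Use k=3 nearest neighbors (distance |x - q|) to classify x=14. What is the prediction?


Distances: |20-14|=6, |9-14|=5, |17-14|=3, |7-14|=7, |5-14|=9, |10-14|=4, |16-14|=2, |11-14|=3, |5-14|=9, |19-14|=5, |0-14|=14. 3 nearest: (16,A), (17,A), (11,B). Counts: {'A': 2, 'B': 1}. Majority class: A.

A


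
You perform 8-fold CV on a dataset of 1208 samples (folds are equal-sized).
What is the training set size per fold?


Each validation fold has 1208/8 = 151 samples. Training set = 1208 - 151 = 1057.

1057


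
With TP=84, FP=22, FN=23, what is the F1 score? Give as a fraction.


Precision = 84/106 = 42/53. Recall = 84/107 = 84/107. F1 = 2*P*R/(P+R) = 56/71.

56/71


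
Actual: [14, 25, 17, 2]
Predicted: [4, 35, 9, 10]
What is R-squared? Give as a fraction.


Mean(y) = 29/2. SS_res = 328. SS_tot = 273. R^2 = 1 - 328/(273) = -55/273.

-55/273


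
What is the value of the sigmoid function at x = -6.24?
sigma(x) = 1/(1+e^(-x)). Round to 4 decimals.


sigma(-6.24) = 1/(1+e^(6.24)) = 1/(1+512.858511) = 1/513.858511 = 0.0019.

0.0019


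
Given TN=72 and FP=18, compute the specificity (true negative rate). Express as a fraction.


Specificity = TN / (TN + FP) = 72 / 90 = 4/5.

4/5


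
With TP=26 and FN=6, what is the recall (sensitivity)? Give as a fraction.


Recall = TP / (TP + FN) = 26 / 32 = 13/16.

13/16


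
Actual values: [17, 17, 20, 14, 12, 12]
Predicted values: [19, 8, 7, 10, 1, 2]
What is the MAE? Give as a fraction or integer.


MAE = (1/6) * (|17-19|=2 + |17-8|=9 + |20-7|=13 + |14-10|=4 + |12-1|=11 + |12-2|=10). Sum = 49. MAE = 49/6.

49/6


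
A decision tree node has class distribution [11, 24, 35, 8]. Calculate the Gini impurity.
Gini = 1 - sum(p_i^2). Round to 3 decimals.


Total = 78. Proportions: 11/78, 24/78, 35/78, 8/78. sum(p_i^2) = 0.3264. Gini = 1 - 0.3264 = 0.6736, which rounds to 0.674.

0.674


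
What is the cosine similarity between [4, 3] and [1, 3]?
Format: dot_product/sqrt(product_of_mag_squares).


dot = 13. |a|^2 = 25, |b|^2 = 10. cos = 13/sqrt(250).

13/sqrt(250)


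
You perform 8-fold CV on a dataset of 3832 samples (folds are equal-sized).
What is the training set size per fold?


Each validation fold has 3832/8 = 479 samples. Training set = 3832 - 479 = 3353.

3353


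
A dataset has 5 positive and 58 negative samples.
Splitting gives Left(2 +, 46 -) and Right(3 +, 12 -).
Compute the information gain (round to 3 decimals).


H(parent) = 0.3999. H(left) = 0.2499, H(right) = 0.7219. Weighted = (48/63)*0.2499 + (15/63)*0.7219 = 0.3623. IG = 0.3999 - 0.3623 = 0.0376, which rounds to 0.038.

0.038


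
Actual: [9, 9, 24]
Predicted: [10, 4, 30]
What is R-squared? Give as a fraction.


Mean(y) = 14. SS_res = 62. SS_tot = 150. R^2 = 1 - 62/(150) = 44/75.

44/75


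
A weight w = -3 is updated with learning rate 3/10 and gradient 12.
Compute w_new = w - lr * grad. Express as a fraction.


w_new = -3 - 3/10 * 12 = -3 - 18/5 = -33/5.

-33/5


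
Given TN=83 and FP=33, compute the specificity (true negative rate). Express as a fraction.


Specificity = TN / (TN + FP) = 83 / 116 = 83/116.

83/116


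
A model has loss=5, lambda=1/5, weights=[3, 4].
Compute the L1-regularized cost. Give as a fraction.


L1 norm = sum(|w|) = 7. J = 5 + 1/5 * 7 = 32/5.

32/5


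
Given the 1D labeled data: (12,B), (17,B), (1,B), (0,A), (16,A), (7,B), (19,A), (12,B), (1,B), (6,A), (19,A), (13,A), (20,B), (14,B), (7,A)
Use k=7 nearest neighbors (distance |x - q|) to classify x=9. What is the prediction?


Distances: |12-9|=3, |17-9|=8, |1-9|=8, |0-9|=9, |16-9|=7, |7-9|=2, |19-9|=10, |12-9|=3, |1-9|=8, |6-9|=3, |19-9|=10, |13-9|=4, |20-9|=11, |14-9|=5, |7-9|=2. 7 nearest: (7,A), (7,B), (6,A), (12,B), (12,B), (13,A), (14,B). Counts: {'A': 3, 'B': 4}. Majority class: B.

B


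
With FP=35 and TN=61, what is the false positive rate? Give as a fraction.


FPR = FP / (FP + TN) = 35 / 96 = 35/96.

35/96


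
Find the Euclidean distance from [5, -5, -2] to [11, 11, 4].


d = sqrt(sum of squared differences). (5-11)^2=36, (-5-11)^2=256, (-2-4)^2=36. Sum = 328.

sqrt(328)


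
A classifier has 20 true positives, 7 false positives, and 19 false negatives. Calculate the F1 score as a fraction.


Precision = 20/27 = 20/27. Recall = 20/39 = 20/39. F1 = 2*P*R/(P+R) = 20/33.

20/33


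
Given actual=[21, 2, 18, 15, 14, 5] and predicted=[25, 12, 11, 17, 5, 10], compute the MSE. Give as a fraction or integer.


MSE = (1/6) * ((21-25)^2=16 + (2-12)^2=100 + (18-11)^2=49 + (15-17)^2=4 + (14-5)^2=81 + (5-10)^2=25). Sum = 275. MSE = 275/6.

275/6


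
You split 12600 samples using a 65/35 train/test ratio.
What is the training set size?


Test set = 12600 * 35% = 4410. Training set = 12600 - 4410 = 8190.

8190


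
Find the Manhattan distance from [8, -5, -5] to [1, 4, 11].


d = sum of absolute differences: |8-1|=7 + |-5-4|=9 + |-5-11|=16 = 32.

32


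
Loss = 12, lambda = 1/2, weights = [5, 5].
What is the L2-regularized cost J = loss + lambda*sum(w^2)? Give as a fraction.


L2 sq norm = sum(w^2) = 50. J = 12 + 1/2 * 50 = 37.

37


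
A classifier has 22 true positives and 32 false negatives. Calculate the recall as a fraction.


Recall = TP / (TP + FN) = 22 / 54 = 11/27.

11/27


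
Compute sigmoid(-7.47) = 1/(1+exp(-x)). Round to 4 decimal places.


sigma(-7.47) = 1/(1+e^(7.47)) = 1/(1+1754.606686) = 1/1755.606686 = 0.0006.

0.0006


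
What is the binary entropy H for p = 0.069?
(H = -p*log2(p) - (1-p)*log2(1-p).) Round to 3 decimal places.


H = -0.069*log2(0.069) - 0.931*log2(0.931) = 0.362.

0.362


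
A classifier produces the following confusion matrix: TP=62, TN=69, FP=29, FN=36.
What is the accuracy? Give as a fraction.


Accuracy = (TP + TN) / (TP + TN + FP + FN) = (62 + 69) / 196 = 131/196.

131/196


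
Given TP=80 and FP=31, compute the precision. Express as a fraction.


Precision = TP / (TP + FP) = 80 / 111 = 80/111.

80/111


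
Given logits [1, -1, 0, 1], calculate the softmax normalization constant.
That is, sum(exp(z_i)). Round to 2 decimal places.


Denom = e^1=2.7183 + e^-1=0.3679 + e^0=1.0000 + e^1=2.7183. Sum = 6.8045, which rounds to 6.80.

6.80


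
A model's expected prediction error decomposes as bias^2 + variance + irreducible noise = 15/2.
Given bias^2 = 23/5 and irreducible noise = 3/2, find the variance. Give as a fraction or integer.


Total error = bias^2 + variance + irreducible noise. So variance = 15/2 - 23/5 - 3/2 = 7/5.

7/5


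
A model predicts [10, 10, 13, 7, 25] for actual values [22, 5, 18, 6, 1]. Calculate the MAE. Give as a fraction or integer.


MAE = (1/5) * (|22-10|=12 + |5-10|=5 + |18-13|=5 + |6-7|=1 + |1-25|=24). Sum = 47. MAE = 47/5.

47/5


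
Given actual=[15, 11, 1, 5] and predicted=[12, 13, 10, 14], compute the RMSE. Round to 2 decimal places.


MSE = 43.7500. RMSE = sqrt(43.7500) = 6.61.

6.61


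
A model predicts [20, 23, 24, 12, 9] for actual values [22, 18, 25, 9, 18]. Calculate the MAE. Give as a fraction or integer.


MAE = (1/5) * (|22-20|=2 + |18-23|=5 + |25-24|=1 + |9-12|=3 + |18-9|=9). Sum = 20. MAE = 4.

4


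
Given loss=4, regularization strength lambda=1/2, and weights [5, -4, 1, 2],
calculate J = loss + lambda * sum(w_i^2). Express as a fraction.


L2 sq norm = sum(w^2) = 46. J = 4 + 1/2 * 46 = 27.

27


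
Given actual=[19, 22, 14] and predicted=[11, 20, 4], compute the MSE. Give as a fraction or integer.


MSE = (1/3) * ((19-11)^2=64 + (22-20)^2=4 + (14-4)^2=100). Sum = 168. MSE = 56.

56


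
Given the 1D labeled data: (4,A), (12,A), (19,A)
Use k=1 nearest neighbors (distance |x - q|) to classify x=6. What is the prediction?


Distances: |4-6|=2, |12-6|=6, |19-6|=13. 1 nearest: (4,A). Counts: {'A': 1}. Majority class: A.

A


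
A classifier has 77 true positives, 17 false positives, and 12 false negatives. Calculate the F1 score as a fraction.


Precision = 77/94 = 77/94. Recall = 77/89 = 77/89. F1 = 2*P*R/(P+R) = 154/183.

154/183


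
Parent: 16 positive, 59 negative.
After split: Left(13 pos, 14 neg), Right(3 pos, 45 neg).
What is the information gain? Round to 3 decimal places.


H(parent) = 0.7478. H(left) = 0.9990, H(right) = 0.3373. Weighted = (27/75)*0.9990 + (48/75)*0.3373 = 0.5755. IG = 0.7478 - 0.5755 = 0.1723, which rounds to 0.172.

0.172


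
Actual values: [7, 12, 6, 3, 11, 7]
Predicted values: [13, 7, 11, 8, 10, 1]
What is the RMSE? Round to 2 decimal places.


MSE = 24.6667. RMSE = sqrt(24.6667) = 4.97.

4.97


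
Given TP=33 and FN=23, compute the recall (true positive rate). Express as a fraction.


Recall = TP / (TP + FN) = 33 / 56 = 33/56.

33/56


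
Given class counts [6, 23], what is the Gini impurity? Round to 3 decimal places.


Total = 29. Proportions: 6/29, 23/29. sum(p_i^2) = 0.6718. Gini = 1 - 0.6718 = 0.3282, which rounds to 0.328.

0.328


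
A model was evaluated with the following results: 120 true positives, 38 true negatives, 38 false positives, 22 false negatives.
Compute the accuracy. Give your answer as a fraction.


Accuracy = (TP + TN) / (TP + TN + FP + FN) = (120 + 38) / 218 = 79/109.

79/109


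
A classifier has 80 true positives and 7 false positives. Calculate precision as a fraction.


Precision = TP / (TP + FP) = 80 / 87 = 80/87.

80/87


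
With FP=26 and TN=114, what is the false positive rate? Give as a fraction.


FPR = FP / (FP + TN) = 26 / 140 = 13/70.

13/70


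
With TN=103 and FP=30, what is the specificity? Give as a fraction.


Specificity = TN / (TN + FP) = 103 / 133 = 103/133.

103/133


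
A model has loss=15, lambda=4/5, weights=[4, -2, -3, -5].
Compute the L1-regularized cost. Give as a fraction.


L1 norm = sum(|w|) = 14. J = 15 + 4/5 * 14 = 131/5.

131/5


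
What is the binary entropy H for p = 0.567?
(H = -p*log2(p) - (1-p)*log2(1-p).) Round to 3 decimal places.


H = -0.567*log2(0.567) - 0.433*log2(0.433) = 0.987.

0.987


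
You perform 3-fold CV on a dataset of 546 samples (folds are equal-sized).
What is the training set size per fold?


Each validation fold has 546/3 = 182 samples. Training set = 546 - 182 = 364.

364


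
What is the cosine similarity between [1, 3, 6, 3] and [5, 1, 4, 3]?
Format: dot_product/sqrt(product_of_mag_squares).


dot = 41. |a|^2 = 55, |b|^2 = 51. cos = 41/sqrt(2805).

41/sqrt(2805)


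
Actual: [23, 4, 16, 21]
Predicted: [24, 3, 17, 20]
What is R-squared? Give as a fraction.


Mean(y) = 16. SS_res = 4. SS_tot = 218. R^2 = 1 - 4/(218) = 107/109.

107/109


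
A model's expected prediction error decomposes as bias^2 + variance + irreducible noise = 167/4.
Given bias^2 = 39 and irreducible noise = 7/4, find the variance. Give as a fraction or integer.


Total error = bias^2 + variance + irreducible noise. So variance = 167/4 - 39 - 7/4 = 1.

1


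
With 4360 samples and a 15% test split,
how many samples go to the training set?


Test set = 4360 * 15% = 654. Training set = 4360 - 654 = 3706.

3706


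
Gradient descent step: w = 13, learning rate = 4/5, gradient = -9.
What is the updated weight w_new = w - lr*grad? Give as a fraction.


w_new = 13 - 4/5 * -9 = 13 - -36/5 = 101/5.

101/5


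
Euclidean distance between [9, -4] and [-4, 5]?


d = sqrt(sum of squared differences). (9--4)^2=169, (-4-5)^2=81. Sum = 250.

sqrt(250)


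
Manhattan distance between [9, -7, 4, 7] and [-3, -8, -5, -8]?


d = sum of absolute differences: |9--3|=12 + |-7--8|=1 + |4--5|=9 + |7--8|=15 = 37.

37


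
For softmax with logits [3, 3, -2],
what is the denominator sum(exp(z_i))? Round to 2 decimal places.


Denom = e^3=20.0855 + e^3=20.0855 + e^-2=0.1353. Sum = 40.3063, which rounds to 40.31.

40.31


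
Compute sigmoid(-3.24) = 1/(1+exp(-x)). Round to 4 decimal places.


sigma(-3.24) = 1/(1+e^(3.24)) = 1/(1+25.533722) = 1/26.533722 = 0.0377.

0.0377


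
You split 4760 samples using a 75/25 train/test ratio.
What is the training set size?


Test set = 4760 * 25% = 1190. Training set = 4760 - 1190 = 3570.

3570


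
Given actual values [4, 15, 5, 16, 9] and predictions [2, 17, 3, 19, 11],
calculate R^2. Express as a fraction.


Mean(y) = 49/5. SS_res = 25. SS_tot = 614/5. R^2 = 1 - 25/(614/5) = 489/614.

489/614


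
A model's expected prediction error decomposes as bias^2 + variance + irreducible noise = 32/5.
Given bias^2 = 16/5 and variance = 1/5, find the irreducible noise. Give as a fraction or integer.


Total error = bias^2 + variance + irreducible noise. So irreducible noise = 32/5 - 16/5 - 1/5 = 3.

3


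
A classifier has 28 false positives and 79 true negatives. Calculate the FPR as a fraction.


FPR = FP / (FP + TN) = 28 / 107 = 28/107.

28/107


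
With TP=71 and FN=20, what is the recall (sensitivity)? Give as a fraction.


Recall = TP / (TP + FN) = 71 / 91 = 71/91.

71/91


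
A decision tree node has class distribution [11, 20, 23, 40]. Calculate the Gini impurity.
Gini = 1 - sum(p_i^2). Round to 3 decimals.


Total = 94. Proportions: 11/94, 20/94, 23/94, 40/94. sum(p_i^2) = 0.2999. Gini = 1 - 0.2999 = 0.7001, which rounds to 0.700.

0.700


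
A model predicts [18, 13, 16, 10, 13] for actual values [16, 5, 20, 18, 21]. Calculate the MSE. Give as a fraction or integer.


MSE = (1/5) * ((16-18)^2=4 + (5-13)^2=64 + (20-16)^2=16 + (18-10)^2=64 + (21-13)^2=64). Sum = 212. MSE = 212/5.

212/5


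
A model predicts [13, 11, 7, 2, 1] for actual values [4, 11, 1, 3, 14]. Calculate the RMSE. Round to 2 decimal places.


MSE = 57.4000. RMSE = sqrt(57.4000) = 7.58.

7.58


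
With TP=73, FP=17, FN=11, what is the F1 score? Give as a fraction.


Precision = 73/90 = 73/90. Recall = 73/84 = 73/84. F1 = 2*P*R/(P+R) = 73/87.

73/87


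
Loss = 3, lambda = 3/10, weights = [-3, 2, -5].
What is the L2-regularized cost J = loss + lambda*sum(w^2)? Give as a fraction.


L2 sq norm = sum(w^2) = 38. J = 3 + 3/10 * 38 = 72/5.

72/5


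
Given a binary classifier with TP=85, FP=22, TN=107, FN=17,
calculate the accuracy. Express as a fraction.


Accuracy = (TP + TN) / (TP + TN + FP + FN) = (85 + 107) / 231 = 64/77.

64/77


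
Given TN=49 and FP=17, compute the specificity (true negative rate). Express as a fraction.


Specificity = TN / (TN + FP) = 49 / 66 = 49/66.

49/66


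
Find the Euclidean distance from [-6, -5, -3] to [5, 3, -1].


d = sqrt(sum of squared differences). (-6-5)^2=121, (-5-3)^2=64, (-3--1)^2=4. Sum = 189.

sqrt(189)


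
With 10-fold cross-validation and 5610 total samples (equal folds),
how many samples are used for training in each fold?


Each validation fold has 5610/10 = 561 samples. Training set = 5610 - 561 = 5049.

5049


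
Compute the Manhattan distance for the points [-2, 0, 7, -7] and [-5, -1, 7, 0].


d = sum of absolute differences: |-2--5|=3 + |0--1|=1 + |7-7|=0 + |-7-0|=7 = 11.

11


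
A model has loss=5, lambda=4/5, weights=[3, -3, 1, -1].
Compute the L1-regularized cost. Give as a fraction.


L1 norm = sum(|w|) = 8. J = 5 + 4/5 * 8 = 57/5.

57/5


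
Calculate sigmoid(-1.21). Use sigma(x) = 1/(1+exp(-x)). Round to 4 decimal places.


sigma(-1.21) = 1/(1+e^(1.21)) = 1/(1+3.353485) = 1/4.353485 = 0.2297.

0.2297


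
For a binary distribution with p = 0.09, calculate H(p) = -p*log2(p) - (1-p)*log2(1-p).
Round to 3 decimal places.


H = -0.09*log2(0.09) - 0.91*log2(0.91) = 0.436.

0.436


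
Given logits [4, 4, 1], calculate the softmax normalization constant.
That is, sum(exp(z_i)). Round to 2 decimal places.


Denom = e^4=54.5982 + e^4=54.5982 + e^1=2.7183. Sum = 111.9147, which rounds to 111.91.

111.91


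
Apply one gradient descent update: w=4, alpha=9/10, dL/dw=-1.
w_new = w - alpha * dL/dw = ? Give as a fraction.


w_new = 4 - 9/10 * -1 = 4 - -9/10 = 49/10.

49/10


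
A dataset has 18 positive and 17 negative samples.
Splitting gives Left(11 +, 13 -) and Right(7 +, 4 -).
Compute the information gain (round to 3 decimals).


H(parent) = 0.9994. H(left) = 0.9950, H(right) = 0.9457. Weighted = (24/35)*0.9950 + (11/35)*0.9457 = 0.9795. IG = 0.9994 - 0.9795 = 0.0199, which rounds to 0.020.

0.020


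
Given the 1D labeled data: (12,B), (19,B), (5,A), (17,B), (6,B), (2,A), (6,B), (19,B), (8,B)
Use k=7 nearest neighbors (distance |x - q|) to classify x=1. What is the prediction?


Distances: |12-1|=11, |19-1|=18, |5-1|=4, |17-1|=16, |6-1|=5, |2-1|=1, |6-1|=5, |19-1|=18, |8-1|=7. 7 nearest: (2,A), (5,A), (6,B), (6,B), (8,B), (12,B), (17,B). Counts: {'A': 2, 'B': 5}. Majority class: B.

B


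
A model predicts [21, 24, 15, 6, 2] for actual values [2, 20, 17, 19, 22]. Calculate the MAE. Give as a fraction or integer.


MAE = (1/5) * (|2-21|=19 + |20-24|=4 + |17-15|=2 + |19-6|=13 + |22-2|=20). Sum = 58. MAE = 58/5.

58/5


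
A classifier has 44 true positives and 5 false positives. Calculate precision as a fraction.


Precision = TP / (TP + FP) = 44 / 49 = 44/49.

44/49


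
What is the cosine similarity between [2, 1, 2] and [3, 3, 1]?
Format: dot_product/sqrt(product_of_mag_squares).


dot = 11. |a|^2 = 9, |b|^2 = 19. cos = 11/sqrt(171).

11/sqrt(171)


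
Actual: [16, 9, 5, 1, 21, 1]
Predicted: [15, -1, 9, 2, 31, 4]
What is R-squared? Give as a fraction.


Mean(y) = 53/6. SS_res = 227. SS_tot = 2021/6. R^2 = 1 - 227/(2021/6) = 659/2021.

659/2021


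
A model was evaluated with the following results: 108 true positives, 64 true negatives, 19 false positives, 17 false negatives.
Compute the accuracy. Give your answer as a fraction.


Accuracy = (TP + TN) / (TP + TN + FP + FN) = (108 + 64) / 208 = 43/52.

43/52


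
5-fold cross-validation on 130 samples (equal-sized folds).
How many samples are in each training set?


Each validation fold has 130/5 = 26 samples. Training set = 130 - 26 = 104.

104


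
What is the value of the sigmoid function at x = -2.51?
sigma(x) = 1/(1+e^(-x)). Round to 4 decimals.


sigma(-2.51) = 1/(1+e^(2.51)) = 1/(1+12.304930) = 1/13.304930 = 0.0752.

0.0752


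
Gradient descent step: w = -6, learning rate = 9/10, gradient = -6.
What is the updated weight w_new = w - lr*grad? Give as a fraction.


w_new = -6 - 9/10 * -6 = -6 - -27/5 = -3/5.

-3/5


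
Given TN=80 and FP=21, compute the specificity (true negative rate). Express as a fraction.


Specificity = TN / (TN + FP) = 80 / 101 = 80/101.

80/101


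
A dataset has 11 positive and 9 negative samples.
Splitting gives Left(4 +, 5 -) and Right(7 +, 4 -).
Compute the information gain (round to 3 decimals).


H(parent) = 0.9928. H(left) = 0.9911, H(right) = 0.9457. Weighted = (9/20)*0.9911 + (11/20)*0.9457 = 0.9661. IG = 0.9928 - 0.9661 = 0.0267, which rounds to 0.027.

0.027


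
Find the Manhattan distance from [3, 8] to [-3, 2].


d = sum of absolute differences: |3--3|=6 + |8-2|=6 = 12.

12


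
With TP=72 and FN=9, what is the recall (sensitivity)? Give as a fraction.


Recall = TP / (TP + FN) = 72 / 81 = 8/9.

8/9


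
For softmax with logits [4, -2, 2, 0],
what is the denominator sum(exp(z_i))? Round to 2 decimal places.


Denom = e^4=54.5982 + e^-2=0.1353 + e^2=7.3891 + e^0=1.0000. Sum = 63.1226, which rounds to 63.12.

63.12


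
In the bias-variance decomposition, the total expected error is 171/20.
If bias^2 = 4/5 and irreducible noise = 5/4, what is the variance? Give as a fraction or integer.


Total error = bias^2 + variance + irreducible noise. So variance = 171/20 - 4/5 - 5/4 = 13/2.

13/2


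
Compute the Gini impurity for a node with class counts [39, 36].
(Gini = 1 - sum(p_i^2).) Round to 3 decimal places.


Total = 75. Proportions: 39/75, 36/75. sum(p_i^2) = 0.5008. Gini = 1 - 0.5008 = 0.4992, which rounds to 0.499.

0.499


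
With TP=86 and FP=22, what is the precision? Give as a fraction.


Precision = TP / (TP + FP) = 86 / 108 = 43/54.

43/54


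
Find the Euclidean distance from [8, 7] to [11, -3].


d = sqrt(sum of squared differences). (8-11)^2=9, (7--3)^2=100. Sum = 109.

sqrt(109)


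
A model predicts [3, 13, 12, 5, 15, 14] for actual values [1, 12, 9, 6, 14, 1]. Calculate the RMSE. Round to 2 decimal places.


MSE = 30.8333. RMSE = sqrt(30.8333) = 5.55.

5.55


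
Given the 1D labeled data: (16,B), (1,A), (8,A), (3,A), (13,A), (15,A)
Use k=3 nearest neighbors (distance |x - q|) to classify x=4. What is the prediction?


Distances: |16-4|=12, |1-4|=3, |8-4|=4, |3-4|=1, |13-4|=9, |15-4|=11. 3 nearest: (3,A), (1,A), (8,A). Counts: {'A': 3}. Majority class: A.

A


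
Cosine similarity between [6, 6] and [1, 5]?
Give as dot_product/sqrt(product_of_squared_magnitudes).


dot = 36. |a|^2 = 72, |b|^2 = 26. cos = 36/sqrt(1872).

36/sqrt(1872)


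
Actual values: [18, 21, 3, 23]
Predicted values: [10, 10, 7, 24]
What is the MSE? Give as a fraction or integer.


MSE = (1/4) * ((18-10)^2=64 + (21-10)^2=121 + (3-7)^2=16 + (23-24)^2=1). Sum = 202. MSE = 101/2.

101/2


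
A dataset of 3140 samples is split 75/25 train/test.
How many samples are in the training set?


Test set = 3140 * 25% = 785. Training set = 3140 - 785 = 2355.

2355


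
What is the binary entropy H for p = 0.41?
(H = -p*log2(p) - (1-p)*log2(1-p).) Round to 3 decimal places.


H = -0.41*log2(0.41) - 0.59*log2(0.59) = 0.977.

0.977


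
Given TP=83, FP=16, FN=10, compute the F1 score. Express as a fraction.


Precision = 83/99 = 83/99. Recall = 83/93 = 83/93. F1 = 2*P*R/(P+R) = 83/96.

83/96


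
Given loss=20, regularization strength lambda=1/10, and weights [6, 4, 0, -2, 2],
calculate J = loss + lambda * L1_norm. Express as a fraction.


L1 norm = sum(|w|) = 14. J = 20 + 1/10 * 14 = 107/5.

107/5


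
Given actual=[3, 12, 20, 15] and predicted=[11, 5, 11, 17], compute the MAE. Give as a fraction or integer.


MAE = (1/4) * (|3-11|=8 + |12-5|=7 + |20-11|=9 + |15-17|=2). Sum = 26. MAE = 13/2.

13/2


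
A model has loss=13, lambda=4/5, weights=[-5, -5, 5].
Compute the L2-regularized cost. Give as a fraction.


L2 sq norm = sum(w^2) = 75. J = 13 + 4/5 * 75 = 73.

73


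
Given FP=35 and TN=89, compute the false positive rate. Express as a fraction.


FPR = FP / (FP + TN) = 35 / 124 = 35/124.

35/124


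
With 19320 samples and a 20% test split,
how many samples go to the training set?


Test set = 19320 * 20% = 3864. Training set = 19320 - 3864 = 15456.

15456


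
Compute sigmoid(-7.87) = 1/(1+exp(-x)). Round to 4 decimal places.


sigma(-7.87) = 1/(1+e^(7.87)) = 1/(1+2617.565588) = 1/2618.565588 = 0.0004.

0.0004


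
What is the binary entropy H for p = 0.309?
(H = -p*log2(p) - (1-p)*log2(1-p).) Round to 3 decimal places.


H = -0.309*log2(0.309) - 0.691*log2(0.691) = 0.892.

0.892


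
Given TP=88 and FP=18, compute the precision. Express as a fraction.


Precision = TP / (TP + FP) = 88 / 106 = 44/53.

44/53


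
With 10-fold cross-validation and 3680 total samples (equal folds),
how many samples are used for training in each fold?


Each validation fold has 3680/10 = 368 samples. Training set = 3680 - 368 = 3312.

3312


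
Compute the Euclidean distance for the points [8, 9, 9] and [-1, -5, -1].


d = sqrt(sum of squared differences). (8--1)^2=81, (9--5)^2=196, (9--1)^2=100. Sum = 377.

sqrt(377)


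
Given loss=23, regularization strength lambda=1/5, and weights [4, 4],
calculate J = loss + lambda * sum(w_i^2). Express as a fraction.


L2 sq norm = sum(w^2) = 32. J = 23 + 1/5 * 32 = 147/5.

147/5


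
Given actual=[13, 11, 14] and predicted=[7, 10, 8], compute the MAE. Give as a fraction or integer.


MAE = (1/3) * (|13-7|=6 + |11-10|=1 + |14-8|=6). Sum = 13. MAE = 13/3.

13/3


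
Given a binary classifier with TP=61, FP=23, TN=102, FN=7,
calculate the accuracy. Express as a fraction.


Accuracy = (TP + TN) / (TP + TN + FP + FN) = (61 + 102) / 193 = 163/193.

163/193


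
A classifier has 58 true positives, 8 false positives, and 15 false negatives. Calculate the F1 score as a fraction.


Precision = 58/66 = 29/33. Recall = 58/73 = 58/73. F1 = 2*P*R/(P+R) = 116/139.

116/139


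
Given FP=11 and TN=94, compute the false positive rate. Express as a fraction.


FPR = FP / (FP + TN) = 11 / 105 = 11/105.

11/105


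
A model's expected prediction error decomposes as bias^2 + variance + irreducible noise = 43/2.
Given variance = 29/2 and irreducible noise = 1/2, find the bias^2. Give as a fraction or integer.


Total error = bias^2 + variance + irreducible noise. So bias^2 = 43/2 - 29/2 - 1/2 = 13/2.

13/2


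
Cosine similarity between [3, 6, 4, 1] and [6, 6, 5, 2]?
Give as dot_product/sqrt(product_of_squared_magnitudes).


dot = 76. |a|^2 = 62, |b|^2 = 101. cos = 76/sqrt(6262).

76/sqrt(6262)


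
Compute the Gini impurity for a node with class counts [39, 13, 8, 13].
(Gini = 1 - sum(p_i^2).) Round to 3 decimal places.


Total = 73. Proportions: 39/73, 13/73, 8/73, 13/73. sum(p_i^2) = 0.3609. Gini = 1 - 0.3609 = 0.6391, which rounds to 0.639.

0.639
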